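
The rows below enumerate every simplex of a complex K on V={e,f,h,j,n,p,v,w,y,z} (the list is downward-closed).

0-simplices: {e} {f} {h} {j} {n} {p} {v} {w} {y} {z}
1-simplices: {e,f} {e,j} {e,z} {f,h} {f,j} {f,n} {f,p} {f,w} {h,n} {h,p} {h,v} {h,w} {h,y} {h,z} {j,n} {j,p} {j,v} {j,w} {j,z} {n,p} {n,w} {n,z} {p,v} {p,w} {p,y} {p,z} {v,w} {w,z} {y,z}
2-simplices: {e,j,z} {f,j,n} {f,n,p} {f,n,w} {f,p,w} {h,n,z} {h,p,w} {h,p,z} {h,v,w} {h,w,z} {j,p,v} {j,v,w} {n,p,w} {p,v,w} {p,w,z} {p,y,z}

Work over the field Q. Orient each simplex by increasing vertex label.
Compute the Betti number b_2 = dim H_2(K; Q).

n_0=10 n_1=29 n_2=16  [Q]
∂1: piv[ef,ej,ez,fh,fn,fp,fw,hv,hy] rk=9  ker:fj,hn,hp,hw,hz,jn,jp,jv,jw,jz,np,nw,nz,pv,pw,py,pz,vw,wz,yz
∂2: piv[ejz,fjn,fnp,fnw,fpw,hnz,hpw,hpz,hvw,hwz,jpv,jvw,pvw,pyz] rk=14  ker:npw,pwz
b_2=(16−14)−0=2

b_2=2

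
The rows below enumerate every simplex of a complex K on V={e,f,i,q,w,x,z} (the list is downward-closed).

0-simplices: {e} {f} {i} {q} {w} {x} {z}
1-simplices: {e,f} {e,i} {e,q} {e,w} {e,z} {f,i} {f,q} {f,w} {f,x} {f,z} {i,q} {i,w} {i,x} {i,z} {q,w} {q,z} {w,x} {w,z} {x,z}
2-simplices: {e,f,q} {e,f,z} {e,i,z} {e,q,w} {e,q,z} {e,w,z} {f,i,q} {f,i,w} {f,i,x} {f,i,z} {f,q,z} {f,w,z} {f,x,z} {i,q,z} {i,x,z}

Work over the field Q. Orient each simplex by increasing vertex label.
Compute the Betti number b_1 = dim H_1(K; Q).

n_0=7 n_1=19 n_2=15  [Q]
∂1: piv[ef,ei,eq,ew,ez,fx] rk=6  ker:fi,fq,fw,fz,iq,iw,ix,iz,qw,qz,wx,wz,xz
∂2: piv[efq,efz,eiz,eqw,eqz,ewz,fiq,fiw,fix,fiz,fwz,fxz] rk=12  ker:fqz,iqz,ixz
b_1=(19−6)−12=1

b_1=1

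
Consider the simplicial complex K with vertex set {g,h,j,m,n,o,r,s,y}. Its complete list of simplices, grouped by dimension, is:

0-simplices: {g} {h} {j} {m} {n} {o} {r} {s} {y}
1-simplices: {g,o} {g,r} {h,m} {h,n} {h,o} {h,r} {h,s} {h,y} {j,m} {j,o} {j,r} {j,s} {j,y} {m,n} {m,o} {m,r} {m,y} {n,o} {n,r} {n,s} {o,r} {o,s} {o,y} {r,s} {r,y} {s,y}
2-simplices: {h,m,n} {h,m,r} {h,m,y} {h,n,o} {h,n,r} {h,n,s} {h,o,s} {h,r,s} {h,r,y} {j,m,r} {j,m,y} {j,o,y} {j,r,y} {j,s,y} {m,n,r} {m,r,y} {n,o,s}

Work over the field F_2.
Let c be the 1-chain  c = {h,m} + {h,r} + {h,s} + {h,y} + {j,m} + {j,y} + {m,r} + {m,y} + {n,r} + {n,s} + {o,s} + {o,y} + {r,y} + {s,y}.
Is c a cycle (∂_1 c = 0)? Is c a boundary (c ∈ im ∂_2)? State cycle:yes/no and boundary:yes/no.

n_0=9 n_1=26 n_2=17  [Z2]
∂1: piv[go,gr,hm,hn,ho,hs,hy,jm] rk=8  ker:hr,jo,jr,js,jy,mn,mo,mr,my,no,nr,ns,or,os,oy,rs,ry,sy
∂2: piv[hmn,hmr,hmy,hno,hnr,hns,hos,hrs,hry,jmr,jmy,joy,jsy] rk=13  ker:jry,mnr,mry,nos
∂1c = 0
c vs im∂2: residual ≠ 0 ⇒ not boundary

cycle:yes boundary:no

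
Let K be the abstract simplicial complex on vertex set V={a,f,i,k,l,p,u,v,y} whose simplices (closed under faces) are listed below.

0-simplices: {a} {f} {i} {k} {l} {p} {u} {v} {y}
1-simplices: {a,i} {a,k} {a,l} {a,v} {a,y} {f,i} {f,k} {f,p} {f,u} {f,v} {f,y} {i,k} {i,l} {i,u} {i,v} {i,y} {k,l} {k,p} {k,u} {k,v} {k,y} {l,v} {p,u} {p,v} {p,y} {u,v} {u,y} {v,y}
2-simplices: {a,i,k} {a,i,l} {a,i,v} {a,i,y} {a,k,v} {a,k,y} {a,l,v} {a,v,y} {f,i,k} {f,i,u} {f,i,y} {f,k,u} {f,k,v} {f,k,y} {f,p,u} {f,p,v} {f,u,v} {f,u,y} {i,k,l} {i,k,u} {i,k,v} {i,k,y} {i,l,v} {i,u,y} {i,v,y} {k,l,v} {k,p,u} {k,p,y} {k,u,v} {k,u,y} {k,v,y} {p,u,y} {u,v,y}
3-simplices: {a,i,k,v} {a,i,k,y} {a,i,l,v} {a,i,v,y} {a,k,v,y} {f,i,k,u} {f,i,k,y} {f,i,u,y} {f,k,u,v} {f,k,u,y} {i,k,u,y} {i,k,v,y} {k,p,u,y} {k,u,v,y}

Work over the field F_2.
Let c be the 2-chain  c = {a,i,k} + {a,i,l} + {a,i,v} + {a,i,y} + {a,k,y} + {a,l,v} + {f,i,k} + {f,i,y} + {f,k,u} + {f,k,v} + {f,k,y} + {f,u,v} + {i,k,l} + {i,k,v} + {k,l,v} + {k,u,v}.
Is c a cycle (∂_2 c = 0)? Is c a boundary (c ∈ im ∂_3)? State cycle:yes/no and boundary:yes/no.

cycle:yes boundary:no

n_0=9 n_1=28 n_2=33 n_3=14  [Z2]
∂1: piv[ai,ak,al,av,ay,fi,fp,fu] rk=8  ker:fk,fv,fy,ik,il,iu,iv,iy,kl,kp,ku,kv,ky,lv,pu,pv,py,uv,uy,vy
∂2: piv[aik,ail,aiv,aiy,akv,aky,alv,avy,fik,fiu,fiy,fku,fkv,fpu,fpv,fuv,fuy,ikl,kpu,kpy] rk=20  ker:fky,iku,ikv,iky,ilv,iuy,ivy,klv,kuv,kuy,kvy,puy,uvy
∂3: piv[aikv,aiky,ailv,aivy,akvy,fiku,fiky,fiuy,fkuv,fkuy,kpuy,kuvy] rk=12  ker:ikuy,ikvy
∂2c = 0
c vs im∂3: residual ≠ 0 ⇒ not boundary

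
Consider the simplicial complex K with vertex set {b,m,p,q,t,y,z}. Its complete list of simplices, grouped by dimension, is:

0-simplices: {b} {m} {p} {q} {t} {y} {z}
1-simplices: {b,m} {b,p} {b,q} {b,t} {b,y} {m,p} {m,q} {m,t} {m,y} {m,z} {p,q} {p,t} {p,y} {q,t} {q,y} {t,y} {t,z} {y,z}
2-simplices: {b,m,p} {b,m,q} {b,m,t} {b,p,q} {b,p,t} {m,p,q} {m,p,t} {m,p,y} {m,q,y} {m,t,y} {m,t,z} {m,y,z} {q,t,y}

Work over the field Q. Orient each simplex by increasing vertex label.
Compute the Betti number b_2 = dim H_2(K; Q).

b_2=2

n_0=7 n_1=18 n_2=13  [Q]
∂1: piv[bm,bp,bq,bt,by,mz] rk=6  ker:mp,mq,mt,my,pq,pt,py,qt,qy,ty,tz,yz
∂2: piv[bmp,bmq,bmt,bpq,bpt,mpy,mqy,mty,mtz,myz,qty] rk=11  ker:mpq,mpt
b_2=(13−11)−0=2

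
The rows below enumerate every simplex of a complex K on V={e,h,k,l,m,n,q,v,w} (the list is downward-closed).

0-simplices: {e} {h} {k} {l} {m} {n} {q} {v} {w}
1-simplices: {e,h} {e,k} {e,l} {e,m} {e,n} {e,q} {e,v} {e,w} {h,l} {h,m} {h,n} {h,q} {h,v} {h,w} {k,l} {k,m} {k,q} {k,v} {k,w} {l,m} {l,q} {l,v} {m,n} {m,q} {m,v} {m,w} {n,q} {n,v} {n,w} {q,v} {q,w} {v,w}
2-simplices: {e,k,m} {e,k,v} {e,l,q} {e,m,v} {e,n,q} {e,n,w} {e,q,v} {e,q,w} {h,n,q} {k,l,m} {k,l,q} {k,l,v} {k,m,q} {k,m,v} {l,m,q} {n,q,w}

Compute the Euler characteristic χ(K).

χ(K)=-7

n_0=9 n_1=32 n_2=16
χ=+9−32+16=-7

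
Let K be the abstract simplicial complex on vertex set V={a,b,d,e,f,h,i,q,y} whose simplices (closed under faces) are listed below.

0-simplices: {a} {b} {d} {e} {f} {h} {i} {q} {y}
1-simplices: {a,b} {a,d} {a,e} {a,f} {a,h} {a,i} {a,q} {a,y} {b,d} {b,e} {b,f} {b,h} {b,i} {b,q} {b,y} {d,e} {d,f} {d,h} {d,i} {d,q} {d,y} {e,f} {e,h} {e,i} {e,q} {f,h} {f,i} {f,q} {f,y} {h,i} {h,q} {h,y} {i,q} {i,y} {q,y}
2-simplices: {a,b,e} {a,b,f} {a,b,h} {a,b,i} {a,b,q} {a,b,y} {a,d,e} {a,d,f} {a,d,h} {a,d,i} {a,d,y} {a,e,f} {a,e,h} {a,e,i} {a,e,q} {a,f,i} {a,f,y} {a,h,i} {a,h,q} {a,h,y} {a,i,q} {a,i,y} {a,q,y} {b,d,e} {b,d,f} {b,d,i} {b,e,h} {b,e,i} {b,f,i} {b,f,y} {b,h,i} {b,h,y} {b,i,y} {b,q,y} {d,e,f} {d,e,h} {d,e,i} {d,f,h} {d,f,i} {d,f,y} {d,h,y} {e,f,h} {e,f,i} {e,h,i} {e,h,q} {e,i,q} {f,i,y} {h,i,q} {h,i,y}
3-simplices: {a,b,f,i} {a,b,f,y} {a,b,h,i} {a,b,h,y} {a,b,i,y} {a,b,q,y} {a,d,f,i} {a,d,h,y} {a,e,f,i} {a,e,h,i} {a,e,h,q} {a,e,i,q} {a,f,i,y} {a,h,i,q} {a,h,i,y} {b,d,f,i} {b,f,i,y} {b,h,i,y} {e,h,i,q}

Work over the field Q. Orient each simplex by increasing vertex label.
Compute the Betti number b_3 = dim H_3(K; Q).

b_3=3

n_0=9 n_1=35 n_2=49 n_3=19  [Q]
∂1: piv[ab,ad,ae,af,ah,ai,aq,ay] rk=8  ker:bd,be,bf,bh,bi,bq,by,de,df,dh,di,dq,dy,ef,eh,ei,eq,fh,fi,fq,fy,hi,hq,hy,iq,iy,qy
∂2: piv[abe,abf,abh,abi,abq,aby,ade,adf,adh,adi,ady,aef,aeh,aei,aeq,afi,afy,ahi,ahq,ahy,aiq,aiy,aqy,bde,dfh] rk=25  ker:bdf,bdi,beh,bei,bfi,bfy,bhi,bhy,biy,bqy,def,deh,dei,dfi,dfy,dhy,efh,efi,ehi,ehq,eiq,fiy,hiq,hiy
∂3: piv[abfi,abfy,abhi,abhy,abiy,abqy,adfi,adhy,aefi,aehi,aehq,aeiq,afiy,ahiq,ahiy,bdfi] rk=16  ker:bfiy,bhiy,ehiq
b_3=(19−16)−0=3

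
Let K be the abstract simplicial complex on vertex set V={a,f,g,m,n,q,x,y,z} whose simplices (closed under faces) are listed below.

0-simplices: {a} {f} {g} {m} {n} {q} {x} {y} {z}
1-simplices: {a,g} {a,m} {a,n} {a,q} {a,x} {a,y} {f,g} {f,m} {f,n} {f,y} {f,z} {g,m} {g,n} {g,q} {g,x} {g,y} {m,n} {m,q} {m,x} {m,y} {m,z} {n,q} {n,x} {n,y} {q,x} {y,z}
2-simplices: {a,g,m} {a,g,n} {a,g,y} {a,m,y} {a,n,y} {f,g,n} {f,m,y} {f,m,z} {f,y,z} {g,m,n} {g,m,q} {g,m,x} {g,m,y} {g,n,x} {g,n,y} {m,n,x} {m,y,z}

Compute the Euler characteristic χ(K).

n_0=9 n_1=26 n_2=17
χ=+9−26+17=0

χ(K)=0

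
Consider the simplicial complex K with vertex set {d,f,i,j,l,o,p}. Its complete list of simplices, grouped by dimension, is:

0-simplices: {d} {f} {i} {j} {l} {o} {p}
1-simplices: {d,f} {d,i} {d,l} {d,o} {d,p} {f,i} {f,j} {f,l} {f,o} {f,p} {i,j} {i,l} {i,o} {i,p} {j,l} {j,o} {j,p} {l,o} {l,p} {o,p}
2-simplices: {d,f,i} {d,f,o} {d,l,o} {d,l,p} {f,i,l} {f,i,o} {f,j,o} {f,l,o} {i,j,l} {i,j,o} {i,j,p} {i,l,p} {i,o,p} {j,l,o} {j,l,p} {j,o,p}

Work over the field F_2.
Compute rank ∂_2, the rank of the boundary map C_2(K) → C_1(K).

n_0=7 n_1=20 n_2=16  [Z2]
∂1: piv[df,di,dl,do,dp,fj] rk=6  ker:fi,fl,fo,fp,ij,il,io,ip,jl,jo,jp,lo,lp,op
∂2: piv[dfi,dfo,dlo,dlp,fil,fio,fjo,flo,ijl,ijo,ijp,ilp,iop] rk=13  ker:jlo,jlp,jop
rk∂_2=13

rank∂_2=13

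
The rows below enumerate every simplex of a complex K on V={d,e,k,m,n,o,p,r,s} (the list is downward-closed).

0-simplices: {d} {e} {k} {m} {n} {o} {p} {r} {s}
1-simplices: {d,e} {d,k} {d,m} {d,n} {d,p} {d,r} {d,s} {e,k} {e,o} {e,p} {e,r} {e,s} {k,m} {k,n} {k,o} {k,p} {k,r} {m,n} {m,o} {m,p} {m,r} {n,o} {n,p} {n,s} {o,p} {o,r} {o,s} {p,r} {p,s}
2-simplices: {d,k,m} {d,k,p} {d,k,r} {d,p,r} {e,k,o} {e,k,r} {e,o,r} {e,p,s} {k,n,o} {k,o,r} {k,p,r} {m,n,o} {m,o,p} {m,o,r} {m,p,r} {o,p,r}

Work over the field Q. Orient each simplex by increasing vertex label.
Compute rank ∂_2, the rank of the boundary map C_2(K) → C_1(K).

n_0=9 n_1=29 n_2=16  [Q]
∂1: piv[de,dk,dm,dn,dp,dr,ds,eo] rk=8  ker:ek,ep,er,es,km,kn,ko,kp,kr,mn,mo,mp,mr,no,np,ns,op,or,os,pr,ps
∂2: piv[dkm,dkp,dkr,dpr,eko,ekr,eor,eps,kno,mno,mop,mor,mpr] rk=13  ker:kor,kpr,opr
rk∂_2=13

rank∂_2=13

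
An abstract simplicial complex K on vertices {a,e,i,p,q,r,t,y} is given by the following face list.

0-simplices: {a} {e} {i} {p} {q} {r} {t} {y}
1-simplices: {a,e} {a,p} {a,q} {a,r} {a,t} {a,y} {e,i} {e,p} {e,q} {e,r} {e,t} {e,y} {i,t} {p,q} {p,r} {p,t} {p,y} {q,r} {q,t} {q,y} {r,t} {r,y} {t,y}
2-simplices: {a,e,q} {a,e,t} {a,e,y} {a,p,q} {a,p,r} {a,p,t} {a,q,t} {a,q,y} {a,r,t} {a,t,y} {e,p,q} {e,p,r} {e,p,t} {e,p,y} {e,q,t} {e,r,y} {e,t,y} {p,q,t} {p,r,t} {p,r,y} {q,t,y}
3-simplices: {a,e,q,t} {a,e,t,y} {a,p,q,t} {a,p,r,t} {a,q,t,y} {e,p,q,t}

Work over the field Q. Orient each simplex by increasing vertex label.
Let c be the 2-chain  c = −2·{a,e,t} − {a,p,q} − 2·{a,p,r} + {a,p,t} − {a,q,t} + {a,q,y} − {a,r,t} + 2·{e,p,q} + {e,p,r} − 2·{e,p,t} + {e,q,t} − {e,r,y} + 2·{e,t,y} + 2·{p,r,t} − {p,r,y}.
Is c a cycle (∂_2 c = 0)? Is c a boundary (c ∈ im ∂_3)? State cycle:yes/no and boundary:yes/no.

n_0=8 n_1=23 n_2=21 n_3=6  [Q]
∂1: piv[ae,ap,aq,ar,at,ay,ei] rk=7  ker:ep,eq,er,et,ey,it,pq,pr,pt,py,qr,qt,qy,rt,ry,ty
∂2: piv[aeq,aet,aey,apq,apr,apt,aqt,aqy,art,aty,epq,epr,epy,ery] rk=14  ker:ept,eqt,ety,pqt,prt,pry,qty
∂3: piv[aeqt,aety,apqt,aprt,aqty,epqt] rk=6
∂2c = −2·{a,e} − 2·{a,p} + {a,q} + {a,r} + 3·{a,t} − {a,y} + {e,p} − {e,q} − 2·{e,r} + {e,t} − {e,y} + {p,q} − 3·{p,t} + {p,y} + {q,y} + {r,t} − 2·{r,y} + 2·{t,y}

cycle:no boundary:no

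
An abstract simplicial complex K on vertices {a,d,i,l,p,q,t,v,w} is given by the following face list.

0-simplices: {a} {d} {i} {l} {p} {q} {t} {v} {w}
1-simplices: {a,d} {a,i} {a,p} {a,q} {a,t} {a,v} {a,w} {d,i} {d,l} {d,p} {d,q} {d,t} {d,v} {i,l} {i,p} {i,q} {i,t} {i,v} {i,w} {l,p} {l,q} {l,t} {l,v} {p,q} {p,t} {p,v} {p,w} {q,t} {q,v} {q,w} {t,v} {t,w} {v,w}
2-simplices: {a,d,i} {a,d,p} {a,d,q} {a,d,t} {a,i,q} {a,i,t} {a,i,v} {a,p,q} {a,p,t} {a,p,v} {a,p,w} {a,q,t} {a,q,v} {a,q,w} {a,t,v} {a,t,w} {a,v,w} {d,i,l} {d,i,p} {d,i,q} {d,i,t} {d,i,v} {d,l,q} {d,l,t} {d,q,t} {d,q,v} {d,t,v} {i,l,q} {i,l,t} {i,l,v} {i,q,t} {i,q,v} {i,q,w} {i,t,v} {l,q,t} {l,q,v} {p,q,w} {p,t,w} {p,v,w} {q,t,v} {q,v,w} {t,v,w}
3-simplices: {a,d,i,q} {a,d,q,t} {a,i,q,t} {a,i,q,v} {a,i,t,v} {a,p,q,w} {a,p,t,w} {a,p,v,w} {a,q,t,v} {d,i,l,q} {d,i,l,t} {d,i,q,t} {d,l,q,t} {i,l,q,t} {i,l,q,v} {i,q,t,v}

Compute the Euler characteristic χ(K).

χ(K)=2

n_0=9 n_1=33 n_2=42 n_3=16
χ=+9−33+42−16=2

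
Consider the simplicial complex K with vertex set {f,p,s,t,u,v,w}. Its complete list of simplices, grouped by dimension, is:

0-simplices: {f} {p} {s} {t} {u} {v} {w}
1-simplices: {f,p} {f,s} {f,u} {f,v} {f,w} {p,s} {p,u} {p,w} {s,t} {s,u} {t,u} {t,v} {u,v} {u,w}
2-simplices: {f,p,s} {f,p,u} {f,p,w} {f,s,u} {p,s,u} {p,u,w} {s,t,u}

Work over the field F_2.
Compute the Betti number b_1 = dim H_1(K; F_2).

n_0=7 n_1=14 n_2=7  [Z2]
∂1: piv[fp,fs,fu,fv,fw,st] rk=6  ker:ps,pu,pw,su,tu,tv,uv,uw
∂2: piv[fps,fpu,fpw,fsu,puw,stu] rk=6  ker:psu
b_1=(14−6)−6=2

b_1=2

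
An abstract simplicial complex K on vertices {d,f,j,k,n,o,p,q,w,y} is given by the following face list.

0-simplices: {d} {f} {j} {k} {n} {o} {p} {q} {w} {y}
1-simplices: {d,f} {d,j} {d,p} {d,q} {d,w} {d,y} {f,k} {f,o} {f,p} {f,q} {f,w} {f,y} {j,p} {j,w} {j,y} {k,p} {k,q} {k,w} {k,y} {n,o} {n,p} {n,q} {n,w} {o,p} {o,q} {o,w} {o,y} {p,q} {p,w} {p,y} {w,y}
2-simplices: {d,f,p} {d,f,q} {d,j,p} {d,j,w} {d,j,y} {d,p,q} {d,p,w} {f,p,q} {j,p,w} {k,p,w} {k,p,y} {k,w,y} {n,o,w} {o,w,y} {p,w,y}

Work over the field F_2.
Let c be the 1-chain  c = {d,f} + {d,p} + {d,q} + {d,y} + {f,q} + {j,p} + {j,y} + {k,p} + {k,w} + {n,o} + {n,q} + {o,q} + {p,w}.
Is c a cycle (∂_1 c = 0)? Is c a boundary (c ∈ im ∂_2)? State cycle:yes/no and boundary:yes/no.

n_0=10 n_1=31 n_2=15  [Z2]
∂1: piv[df,dj,dp,dq,dw,dy,fk,fo,no] rk=9  ker:fp,fq,fw,fy,jp,jw,jy,kp,kq,kw,ky,np,nq,nw,op,oq,ow,oy,pq,pw,py,wy
∂2: piv[dfp,dfq,djp,djw,djy,dpq,dpw,kpw,kpy,kwy,now,owy] rk=12  ker:fpq,jpw,pwy
∂1c = 0
c vs im∂2: residual ≠ 0 ⇒ not boundary

cycle:yes boundary:no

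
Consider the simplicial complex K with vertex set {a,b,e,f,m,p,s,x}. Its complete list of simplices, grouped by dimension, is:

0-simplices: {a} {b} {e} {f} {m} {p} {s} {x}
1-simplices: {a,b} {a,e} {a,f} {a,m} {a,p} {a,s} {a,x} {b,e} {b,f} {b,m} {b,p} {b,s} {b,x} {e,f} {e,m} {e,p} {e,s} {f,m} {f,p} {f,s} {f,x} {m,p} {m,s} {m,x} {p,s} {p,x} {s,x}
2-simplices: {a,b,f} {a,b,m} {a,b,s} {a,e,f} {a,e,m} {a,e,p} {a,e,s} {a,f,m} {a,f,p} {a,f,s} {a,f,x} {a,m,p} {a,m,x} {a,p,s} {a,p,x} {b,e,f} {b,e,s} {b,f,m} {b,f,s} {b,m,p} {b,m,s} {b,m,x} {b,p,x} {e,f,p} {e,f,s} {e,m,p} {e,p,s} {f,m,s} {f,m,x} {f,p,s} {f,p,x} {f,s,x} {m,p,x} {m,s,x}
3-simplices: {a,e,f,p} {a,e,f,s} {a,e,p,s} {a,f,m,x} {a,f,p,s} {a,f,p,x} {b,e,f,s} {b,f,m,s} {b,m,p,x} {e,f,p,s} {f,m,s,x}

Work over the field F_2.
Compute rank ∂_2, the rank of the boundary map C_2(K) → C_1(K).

n_0=8 n_1=27 n_2=34 n_3=11  [Z2]
∂1: piv[ab,ae,af,am,ap,as,ax] rk=7  ker:be,bf,bm,bp,bs,bx,ef,em,ep,es,fm,fp,fs,fx,mp,ms,mx,ps,px,sx
∂2: piv[abf,abm,abs,aef,aem,aep,aes,afm,afp,afs,afx,amp,amx,aps,apx,bef,bmp,bms,bmx,fsx] rk=20  ker:bes,bfm,bfs,bpx,efp,efs,emp,eps,fms,fmx,fps,fpx,mpx,msx
∂3: piv[aefp,aefs,aeps,afmx,afps,afpx,befs,bfms,bmpx,fmsx] rk=10  ker:efps
rk∂_2=20

rank∂_2=20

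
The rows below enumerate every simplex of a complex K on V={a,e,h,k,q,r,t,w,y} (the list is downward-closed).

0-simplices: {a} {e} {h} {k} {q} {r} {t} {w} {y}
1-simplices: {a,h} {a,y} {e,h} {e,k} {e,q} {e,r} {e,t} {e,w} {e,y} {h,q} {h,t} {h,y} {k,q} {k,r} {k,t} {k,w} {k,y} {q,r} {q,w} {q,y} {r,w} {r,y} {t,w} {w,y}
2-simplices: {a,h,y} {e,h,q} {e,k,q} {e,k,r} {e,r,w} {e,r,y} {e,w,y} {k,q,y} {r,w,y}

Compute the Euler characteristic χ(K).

n_0=9 n_1=24 n_2=9
χ=+9−24+9=-6

χ(K)=-6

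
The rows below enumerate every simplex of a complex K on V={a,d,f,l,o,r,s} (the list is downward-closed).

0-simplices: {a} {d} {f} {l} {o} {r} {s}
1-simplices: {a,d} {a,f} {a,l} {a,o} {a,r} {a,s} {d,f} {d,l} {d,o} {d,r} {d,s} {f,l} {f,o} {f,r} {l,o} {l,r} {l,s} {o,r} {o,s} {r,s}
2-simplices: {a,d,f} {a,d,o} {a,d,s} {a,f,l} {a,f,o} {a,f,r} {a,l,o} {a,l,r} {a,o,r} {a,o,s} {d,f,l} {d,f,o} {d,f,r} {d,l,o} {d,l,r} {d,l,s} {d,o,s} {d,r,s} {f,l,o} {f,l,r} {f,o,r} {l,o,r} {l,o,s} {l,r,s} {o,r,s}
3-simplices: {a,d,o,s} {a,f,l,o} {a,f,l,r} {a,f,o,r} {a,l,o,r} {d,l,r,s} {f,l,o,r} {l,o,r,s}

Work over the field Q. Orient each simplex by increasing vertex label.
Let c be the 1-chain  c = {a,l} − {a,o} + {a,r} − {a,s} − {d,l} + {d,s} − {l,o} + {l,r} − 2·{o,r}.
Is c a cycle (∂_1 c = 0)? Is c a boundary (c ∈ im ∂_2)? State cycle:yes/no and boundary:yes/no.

cycle:yes boundary:yes

n_0=7 n_1=20 n_2=25 n_3=8  [Q]
∂1: piv[ad,af,al,ao,ar,as] rk=6  ker:df,dl,do,dr,ds,fl,fo,fr,lo,lr,ls,or,os,rs
∂2: piv[adf,ado,ads,afl,afo,afr,alo,alr,aor,aos,dfl,dfr,dls,drs] rk=14  ker:dfo,dlo,dlr,dos,flo,flr,for,lor,los,lrs,ors
∂3: piv[ados,aflo,aflr,afor,alor,dlrs,lors] rk=7  ker:flor
∂1c = 0
c vs im∂2: reduces to 0 ⇒ boundary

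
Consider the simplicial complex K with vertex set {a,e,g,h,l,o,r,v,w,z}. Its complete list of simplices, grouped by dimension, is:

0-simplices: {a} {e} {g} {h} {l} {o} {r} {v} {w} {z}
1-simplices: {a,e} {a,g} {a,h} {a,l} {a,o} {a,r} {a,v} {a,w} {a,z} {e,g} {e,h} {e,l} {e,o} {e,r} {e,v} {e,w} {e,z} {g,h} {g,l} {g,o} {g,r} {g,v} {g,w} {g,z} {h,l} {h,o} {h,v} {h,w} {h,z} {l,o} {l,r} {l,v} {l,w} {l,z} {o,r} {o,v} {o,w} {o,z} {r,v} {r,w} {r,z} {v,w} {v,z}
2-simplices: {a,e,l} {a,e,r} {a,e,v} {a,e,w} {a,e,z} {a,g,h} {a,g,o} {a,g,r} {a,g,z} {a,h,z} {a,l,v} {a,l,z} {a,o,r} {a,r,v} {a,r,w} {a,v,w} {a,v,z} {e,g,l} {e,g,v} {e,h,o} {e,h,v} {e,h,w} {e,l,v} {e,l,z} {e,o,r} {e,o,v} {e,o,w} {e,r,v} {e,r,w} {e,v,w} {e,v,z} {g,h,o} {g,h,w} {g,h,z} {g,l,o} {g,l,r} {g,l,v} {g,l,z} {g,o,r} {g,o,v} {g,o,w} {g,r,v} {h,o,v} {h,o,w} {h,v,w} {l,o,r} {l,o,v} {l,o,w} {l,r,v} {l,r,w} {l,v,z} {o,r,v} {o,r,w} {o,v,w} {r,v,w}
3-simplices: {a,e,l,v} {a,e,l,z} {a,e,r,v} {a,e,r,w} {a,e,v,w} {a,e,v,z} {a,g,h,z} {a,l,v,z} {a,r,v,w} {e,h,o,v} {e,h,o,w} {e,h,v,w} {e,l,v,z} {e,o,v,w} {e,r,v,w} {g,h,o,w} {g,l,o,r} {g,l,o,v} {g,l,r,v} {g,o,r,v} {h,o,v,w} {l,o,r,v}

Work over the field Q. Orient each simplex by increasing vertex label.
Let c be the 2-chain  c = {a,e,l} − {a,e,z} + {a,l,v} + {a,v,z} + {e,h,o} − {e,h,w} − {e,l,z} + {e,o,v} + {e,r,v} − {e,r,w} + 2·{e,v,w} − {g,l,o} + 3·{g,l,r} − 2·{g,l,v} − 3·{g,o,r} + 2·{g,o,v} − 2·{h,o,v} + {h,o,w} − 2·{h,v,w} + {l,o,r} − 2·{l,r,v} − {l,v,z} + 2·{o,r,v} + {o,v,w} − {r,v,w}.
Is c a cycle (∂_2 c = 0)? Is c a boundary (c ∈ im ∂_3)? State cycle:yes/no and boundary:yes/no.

n_0=10 n_1=43 n_2=55 n_3=22  [Q]
∂1: piv[ae,ag,ah,al,ao,ar,av,aw,az] rk=9  ker:eg,eh,el,eo,er,ev,ew,ez,gh,gl,go,gr,gv,gw,gz,hl,ho,hv,hw,hz,lo,lr,lv,lw,lz,or,ov,ow,oz,rv,rw,rz,vw,vz
∂2: piv[ael,aer,aev,aew,aez,agh,ago,agr,agz,ahz,alv,alz,aor,arv,arw,avw,avz,egl,egv,eho,ehv,ehw,eor,eov,eow,gho,ghw,glo,glr,glz,low] rk=31  ker:elv,elz,erv,erw,evw,evz,ghz,glv,gor,gov,gow,grv,hov,how,hvw,lor,lov,lrv,lrw,lvz,orv,orw,ovw,rvw
∂3: piv[aelv,aelz,aerv,aerw,aevw,aevz,aghz,alvz,arvw,ehov,ehow,ehvw,eovw,ghow,glor,glov,glrv,gorv] rk=18  ker:elvz,ervw,hovw,lorv
∂2c = 0
c vs im∂3: reduces to 0 ⇒ boundary

cycle:yes boundary:yes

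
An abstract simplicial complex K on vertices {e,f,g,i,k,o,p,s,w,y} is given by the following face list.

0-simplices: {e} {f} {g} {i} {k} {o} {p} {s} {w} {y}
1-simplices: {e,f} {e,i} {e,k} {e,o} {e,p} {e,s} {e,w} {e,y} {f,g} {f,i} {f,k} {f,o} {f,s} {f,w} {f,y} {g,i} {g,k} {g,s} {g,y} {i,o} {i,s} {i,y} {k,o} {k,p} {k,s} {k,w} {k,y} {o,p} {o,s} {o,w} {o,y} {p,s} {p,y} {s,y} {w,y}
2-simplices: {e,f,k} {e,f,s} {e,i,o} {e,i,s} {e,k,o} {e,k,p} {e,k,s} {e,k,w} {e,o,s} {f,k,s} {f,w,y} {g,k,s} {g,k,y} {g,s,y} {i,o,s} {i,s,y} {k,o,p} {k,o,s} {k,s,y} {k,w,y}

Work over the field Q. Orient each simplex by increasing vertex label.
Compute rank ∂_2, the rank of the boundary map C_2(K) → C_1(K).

n_0=10 n_1=35 n_2=20  [Q]
∂1: piv[ef,ei,ek,eo,ep,es,ew,ey,fg] rk=9  ker:fi,fk,fo,fs,fw,fy,gi,gk,gs,gy,io,is,iy,ko,kp,ks,kw,ky,op,os,ow,oy,ps,py,sy,wy
∂2: piv[efk,efs,eio,eis,eko,ekp,eks,ekw,eos,fwy,gks,gky,gsy,isy,kop,kwy] rk=16  ker:fks,ios,kos,ksy
rk∂_2=16

rank∂_2=16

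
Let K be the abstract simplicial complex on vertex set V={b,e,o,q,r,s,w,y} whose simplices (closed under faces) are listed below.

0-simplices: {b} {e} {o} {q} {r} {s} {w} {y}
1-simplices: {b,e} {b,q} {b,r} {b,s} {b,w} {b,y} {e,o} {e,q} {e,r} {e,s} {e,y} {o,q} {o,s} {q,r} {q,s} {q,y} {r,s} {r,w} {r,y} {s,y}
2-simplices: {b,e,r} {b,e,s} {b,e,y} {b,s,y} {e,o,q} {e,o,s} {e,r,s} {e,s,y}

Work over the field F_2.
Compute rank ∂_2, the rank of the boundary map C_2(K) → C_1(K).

rank∂_2=7

n_0=8 n_1=20 n_2=8  [Z2]
∂1: piv[be,bq,br,bs,bw,by,eo] rk=7  ker:eq,er,es,ey,oq,os,qr,qs,qy,rs,rw,ry,sy
∂2: piv[ber,bes,bey,bsy,eoq,eos,ers] rk=7  ker:esy
rk∂_2=7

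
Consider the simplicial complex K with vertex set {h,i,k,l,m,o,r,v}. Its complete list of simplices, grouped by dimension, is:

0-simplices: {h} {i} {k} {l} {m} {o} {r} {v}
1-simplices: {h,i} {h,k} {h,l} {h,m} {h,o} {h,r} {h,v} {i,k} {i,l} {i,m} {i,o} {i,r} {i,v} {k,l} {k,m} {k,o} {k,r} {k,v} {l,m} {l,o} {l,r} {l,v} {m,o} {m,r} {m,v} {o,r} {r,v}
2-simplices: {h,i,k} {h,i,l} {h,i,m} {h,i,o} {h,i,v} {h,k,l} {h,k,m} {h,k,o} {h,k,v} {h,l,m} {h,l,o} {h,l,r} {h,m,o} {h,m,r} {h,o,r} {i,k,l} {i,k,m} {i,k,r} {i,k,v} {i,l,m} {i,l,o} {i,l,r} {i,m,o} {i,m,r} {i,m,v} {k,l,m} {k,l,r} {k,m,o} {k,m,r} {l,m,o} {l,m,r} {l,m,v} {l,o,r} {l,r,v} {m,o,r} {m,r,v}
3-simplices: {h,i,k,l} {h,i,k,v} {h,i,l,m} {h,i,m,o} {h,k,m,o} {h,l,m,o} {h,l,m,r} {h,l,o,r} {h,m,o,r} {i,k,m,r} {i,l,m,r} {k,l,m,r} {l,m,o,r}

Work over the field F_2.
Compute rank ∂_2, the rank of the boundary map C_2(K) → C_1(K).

rank∂_2=20

n_0=8 n_1=27 n_2=36 n_3=13  [Z2]
∂1: piv[hi,hk,hl,hm,ho,hr,hv] rk=7  ker:ik,il,im,io,ir,iv,kl,km,ko,kr,kv,lm,lo,lr,lv,mo,mr,mv,or,rv
∂2: piv[hik,hil,him,hio,hiv,hkl,hkm,hko,hkv,hlm,hlo,hlr,hmo,hmr,hor,ikr,ilr,imv,lmv,lrv] rk=20  ker:ikl,ikm,ikv,ilm,ilo,imo,imr,klm,klr,kmo,kmr,lmo,lmr,lor,mor,mrv
∂3: piv[hikl,hikv,hilm,himo,hkmo,hlmo,hlmr,hlor,hmor,ikmr,ilmr,klmr] rk=12  ker:lmor
rk∂_2=20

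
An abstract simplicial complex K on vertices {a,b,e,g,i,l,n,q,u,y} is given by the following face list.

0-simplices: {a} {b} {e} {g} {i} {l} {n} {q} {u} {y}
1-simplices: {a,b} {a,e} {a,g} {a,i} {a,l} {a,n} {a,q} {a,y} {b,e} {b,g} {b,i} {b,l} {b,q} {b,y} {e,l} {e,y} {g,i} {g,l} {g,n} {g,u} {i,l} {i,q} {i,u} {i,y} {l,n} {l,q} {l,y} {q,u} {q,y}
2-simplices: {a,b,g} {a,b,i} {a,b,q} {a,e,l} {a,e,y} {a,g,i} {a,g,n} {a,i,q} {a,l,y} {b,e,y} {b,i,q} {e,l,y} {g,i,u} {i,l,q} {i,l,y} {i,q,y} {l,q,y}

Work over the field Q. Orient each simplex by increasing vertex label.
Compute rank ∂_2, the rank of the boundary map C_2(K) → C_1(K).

n_0=10 n_1=29 n_2=17  [Q]
∂1: piv[ab,ae,ag,ai,al,an,aq,ay,gu] rk=9  ker:be,bg,bi,bl,bq,by,el,ey,gi,gl,gn,il,iq,iu,iy,ln,lq,ly,qu,qy
∂2: piv[abg,abi,abq,ael,aey,agi,agn,aiq,aly,bey,giu,ilq,ily,iqy] rk=14  ker:biq,ely,lqy
rk∂_2=14

rank∂_2=14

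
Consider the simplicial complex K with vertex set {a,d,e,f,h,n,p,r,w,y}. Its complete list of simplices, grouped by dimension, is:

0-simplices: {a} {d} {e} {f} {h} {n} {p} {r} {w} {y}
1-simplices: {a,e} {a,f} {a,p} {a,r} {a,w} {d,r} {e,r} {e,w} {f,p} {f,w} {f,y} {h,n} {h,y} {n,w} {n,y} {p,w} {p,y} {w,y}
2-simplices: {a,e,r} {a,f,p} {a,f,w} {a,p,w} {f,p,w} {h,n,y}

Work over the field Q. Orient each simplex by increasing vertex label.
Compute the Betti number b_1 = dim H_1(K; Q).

n_0=10 n_1=18 n_2=6  [Q]
∂1: piv[ae,af,ap,ar,aw,dr,fy,hn,hy] rk=9  ker:er,ew,fp,fw,nw,ny,pw,py,wy
∂2: piv[aer,afp,afw,apw,hny] rk=5  ker:fpw
b_1=(18−9)−5=4

b_1=4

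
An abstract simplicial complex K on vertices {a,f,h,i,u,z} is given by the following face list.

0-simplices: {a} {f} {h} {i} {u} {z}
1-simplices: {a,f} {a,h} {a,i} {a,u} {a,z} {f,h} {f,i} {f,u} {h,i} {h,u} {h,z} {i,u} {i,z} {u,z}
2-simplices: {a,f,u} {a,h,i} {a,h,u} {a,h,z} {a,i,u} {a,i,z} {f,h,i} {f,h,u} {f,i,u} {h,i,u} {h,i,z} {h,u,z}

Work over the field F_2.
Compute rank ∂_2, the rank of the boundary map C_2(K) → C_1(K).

n_0=6 n_1=14 n_2=12  [Z2]
∂1: piv[af,ah,ai,au,az] rk=5  ker:fh,fi,fu,hi,hu,hz,iu,iz,uz
∂2: piv[afu,ahi,ahu,ahz,aiu,aiz,fhi,fhu,huz] rk=9  ker:fiu,hiu,hiz
rk∂_2=9

rank∂_2=9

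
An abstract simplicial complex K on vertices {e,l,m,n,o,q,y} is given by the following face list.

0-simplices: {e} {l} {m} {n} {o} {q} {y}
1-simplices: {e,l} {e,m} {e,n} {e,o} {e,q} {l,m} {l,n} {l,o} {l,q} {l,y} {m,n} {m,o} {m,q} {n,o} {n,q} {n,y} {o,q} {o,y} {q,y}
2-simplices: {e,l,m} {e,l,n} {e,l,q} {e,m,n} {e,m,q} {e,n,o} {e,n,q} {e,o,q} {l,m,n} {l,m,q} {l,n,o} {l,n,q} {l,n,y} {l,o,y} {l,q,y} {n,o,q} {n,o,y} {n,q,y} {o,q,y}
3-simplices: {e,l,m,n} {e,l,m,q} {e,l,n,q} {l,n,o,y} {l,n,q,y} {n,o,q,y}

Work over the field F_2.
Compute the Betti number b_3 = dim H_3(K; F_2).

n_0=7 n_1=19 n_2=19 n_3=6  [Z2]
∂1: piv[el,em,en,eo,eq,ly] rk=6  ker:lm,ln,lo,lq,mn,mo,mq,no,nq,ny,oq,oy,qy
∂2: piv[elm,eln,elq,emn,emq,eno,enq,eoq,lno,lny,loy,lqy] rk=12  ker:lmn,lmq,lnq,noq,noy,nqy,oqy
∂3: piv[elmn,elmq,elnq,lnoy,lnqy,noqy] rk=6
b_3=(6−6)−0=0

b_3=0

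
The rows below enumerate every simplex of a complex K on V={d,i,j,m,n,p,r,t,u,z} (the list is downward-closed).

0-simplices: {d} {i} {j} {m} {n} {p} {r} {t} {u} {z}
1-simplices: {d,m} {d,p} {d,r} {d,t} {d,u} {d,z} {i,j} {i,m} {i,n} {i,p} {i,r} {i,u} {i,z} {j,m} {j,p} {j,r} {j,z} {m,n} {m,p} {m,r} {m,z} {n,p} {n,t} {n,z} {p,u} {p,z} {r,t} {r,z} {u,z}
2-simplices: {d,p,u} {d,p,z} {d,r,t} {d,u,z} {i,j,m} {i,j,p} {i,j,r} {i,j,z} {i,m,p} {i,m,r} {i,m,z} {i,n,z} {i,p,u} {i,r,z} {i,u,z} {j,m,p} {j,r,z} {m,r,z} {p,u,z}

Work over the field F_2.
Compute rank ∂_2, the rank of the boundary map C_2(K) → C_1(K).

rank∂_2=15

n_0=10 n_1=29 n_2=19  [Z2]
∂1: piv[dm,dp,dr,dt,du,dz,ij,im,in] rk=9  ker:ip,ir,iu,iz,jm,jp,jr,jz,mn,mp,mr,mz,np,nt,nz,pu,pz,rt,rz,uz
∂2: piv[dpu,dpz,drt,duz,ijm,ijp,ijr,ijz,imp,imr,imz,inz,ipu,irz,iuz] rk=15  ker:jmp,jrz,mrz,puz
rk∂_2=15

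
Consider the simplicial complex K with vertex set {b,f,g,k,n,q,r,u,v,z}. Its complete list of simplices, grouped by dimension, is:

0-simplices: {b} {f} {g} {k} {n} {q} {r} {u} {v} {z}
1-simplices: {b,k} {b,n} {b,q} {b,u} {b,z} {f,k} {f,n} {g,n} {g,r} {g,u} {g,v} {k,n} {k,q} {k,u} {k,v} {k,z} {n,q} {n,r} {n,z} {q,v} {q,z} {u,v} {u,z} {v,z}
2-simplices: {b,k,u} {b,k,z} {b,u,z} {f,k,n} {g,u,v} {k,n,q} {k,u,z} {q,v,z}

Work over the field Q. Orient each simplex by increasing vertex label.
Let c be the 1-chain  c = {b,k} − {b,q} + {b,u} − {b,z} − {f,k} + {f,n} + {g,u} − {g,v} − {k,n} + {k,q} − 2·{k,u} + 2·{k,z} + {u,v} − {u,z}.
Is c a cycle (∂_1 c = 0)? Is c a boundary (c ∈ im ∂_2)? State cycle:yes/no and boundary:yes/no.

cycle:yes boundary:no

n_0=10 n_1=24 n_2=8  [Q]
∂1: piv[bk,bn,bq,bu,bz,fk,gn,gr,gv] rk=9  ker:fn,gu,kn,kq,ku,kv,kz,nq,nr,nz,qv,qz,uv,uz,vz
∂2: piv[bku,bkz,buz,fkn,guv,knq,qvz] rk=7  ker:kuz
∂1c = 0
c vs im∂2: residual ≠ 0 ⇒ not boundary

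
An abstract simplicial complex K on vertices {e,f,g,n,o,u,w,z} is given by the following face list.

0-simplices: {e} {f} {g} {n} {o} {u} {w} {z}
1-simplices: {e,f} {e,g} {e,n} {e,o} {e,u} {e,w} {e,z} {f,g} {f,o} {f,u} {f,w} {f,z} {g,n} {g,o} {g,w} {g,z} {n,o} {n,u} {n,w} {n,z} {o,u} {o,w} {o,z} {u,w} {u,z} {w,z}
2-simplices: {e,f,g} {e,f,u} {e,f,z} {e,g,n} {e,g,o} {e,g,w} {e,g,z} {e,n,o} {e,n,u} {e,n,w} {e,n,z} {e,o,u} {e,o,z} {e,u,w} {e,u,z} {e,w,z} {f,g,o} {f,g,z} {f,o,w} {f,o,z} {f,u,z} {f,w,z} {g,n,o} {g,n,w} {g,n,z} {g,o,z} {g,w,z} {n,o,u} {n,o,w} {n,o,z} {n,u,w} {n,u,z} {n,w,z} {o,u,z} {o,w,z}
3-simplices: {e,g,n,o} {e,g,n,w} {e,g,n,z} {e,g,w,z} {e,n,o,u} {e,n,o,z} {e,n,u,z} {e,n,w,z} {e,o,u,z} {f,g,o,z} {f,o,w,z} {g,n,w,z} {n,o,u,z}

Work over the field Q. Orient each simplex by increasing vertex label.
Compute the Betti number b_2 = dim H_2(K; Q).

n_0=8 n_1=26 n_2=35 n_3=13  [Q]
∂1: piv[ef,eg,en,eo,eu,ew,ez] rk=7  ker:fg,fo,fu,fw,fz,gn,go,gw,gz,no,nu,nw,nz,ou,ow,oz,uw,uz,wz
∂2: piv[efg,efu,efz,egn,ego,egw,egz,eno,enu,enw,enz,eou,eoz,euw,euz,ewz,fgo,fow,fwz] rk=19  ker:fgz,foz,fuz,gno,gnw,gnz,goz,gwz,nou,now,noz,nuw,nuz,nwz,ouz,owz
∂3: piv[egno,egnw,egnz,egwz,enou,enoz,enuz,enwz,eouz,fgoz,fowz] rk=11  ker:gnwz,nouz
b_2=(35−19)−11=5

b_2=5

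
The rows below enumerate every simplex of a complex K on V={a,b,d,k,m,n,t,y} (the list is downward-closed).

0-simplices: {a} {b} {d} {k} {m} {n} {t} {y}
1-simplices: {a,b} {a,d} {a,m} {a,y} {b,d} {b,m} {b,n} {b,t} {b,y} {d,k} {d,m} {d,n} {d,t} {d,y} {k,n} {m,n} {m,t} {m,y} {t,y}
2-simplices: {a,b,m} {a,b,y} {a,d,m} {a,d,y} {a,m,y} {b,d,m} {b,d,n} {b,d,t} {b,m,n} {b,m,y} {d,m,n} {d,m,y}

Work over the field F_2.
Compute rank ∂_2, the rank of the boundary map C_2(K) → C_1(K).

n_0=8 n_1=19 n_2=12  [Z2]
∂1: piv[ab,ad,am,ay,bn,bt,dk] rk=7  ker:bd,bm,by,dm,dn,dt,dy,kn,mn,mt,my,ty
∂2: piv[abm,aby,adm,ady,amy,bdm,bdn,bdt,bmn] rk=9  ker:bmy,dmn,dmy
rk∂_2=9

rank∂_2=9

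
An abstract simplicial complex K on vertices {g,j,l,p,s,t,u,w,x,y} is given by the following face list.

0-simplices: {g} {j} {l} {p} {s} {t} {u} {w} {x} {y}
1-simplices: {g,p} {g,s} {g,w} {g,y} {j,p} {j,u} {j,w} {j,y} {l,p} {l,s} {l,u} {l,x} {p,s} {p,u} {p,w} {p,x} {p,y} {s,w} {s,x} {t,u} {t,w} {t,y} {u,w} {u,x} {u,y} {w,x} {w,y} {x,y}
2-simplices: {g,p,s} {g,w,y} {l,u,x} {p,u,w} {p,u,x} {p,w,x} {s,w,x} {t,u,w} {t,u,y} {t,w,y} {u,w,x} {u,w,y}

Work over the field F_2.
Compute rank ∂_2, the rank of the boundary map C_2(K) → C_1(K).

rank∂_2=10

n_0=10 n_1=28 n_2=12  [Z2]
∂1: piv[gp,gs,gw,gy,jp,ju,lp,lx,tu] rk=9  ker:jw,jy,ls,lu,ps,pu,pw,px,py,sw,sx,tw,ty,uw,ux,uy,wx,wy,xy
∂2: piv[gps,gwy,lux,puw,pux,pwx,swx,tuw,tuy,twy] rk=10  ker:uwx,uwy
rk∂_2=10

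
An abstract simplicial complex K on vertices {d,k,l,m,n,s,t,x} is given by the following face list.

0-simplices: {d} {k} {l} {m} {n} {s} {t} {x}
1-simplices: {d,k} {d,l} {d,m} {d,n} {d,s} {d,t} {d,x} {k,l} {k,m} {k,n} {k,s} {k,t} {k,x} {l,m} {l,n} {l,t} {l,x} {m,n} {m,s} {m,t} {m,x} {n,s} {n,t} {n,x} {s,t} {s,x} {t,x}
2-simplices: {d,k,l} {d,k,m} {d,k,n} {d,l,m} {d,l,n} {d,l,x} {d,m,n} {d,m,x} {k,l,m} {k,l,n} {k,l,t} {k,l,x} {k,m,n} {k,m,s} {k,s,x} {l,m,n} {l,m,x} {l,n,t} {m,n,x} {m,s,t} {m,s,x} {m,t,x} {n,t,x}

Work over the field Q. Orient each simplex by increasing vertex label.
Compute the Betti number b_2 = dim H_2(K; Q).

n_0=8 n_1=27 n_2=23  [Q]
∂1: piv[dk,dl,dm,dn,ds,dt,dx] rk=7  ker:kl,km,kn,ks,kt,kx,lm,ln,lt,lx,mn,ms,mt,mx,ns,nt,nx,st,sx,tx
∂2: piv[dkl,dkm,dkn,dlm,dln,dlx,dmn,dmx,klt,klx,kms,ksx,lnt,mnx,mst,mtx,ntx] rk=17  ker:klm,kln,kmn,lmn,lmx,msx
b_2=(23−17)−0=6

b_2=6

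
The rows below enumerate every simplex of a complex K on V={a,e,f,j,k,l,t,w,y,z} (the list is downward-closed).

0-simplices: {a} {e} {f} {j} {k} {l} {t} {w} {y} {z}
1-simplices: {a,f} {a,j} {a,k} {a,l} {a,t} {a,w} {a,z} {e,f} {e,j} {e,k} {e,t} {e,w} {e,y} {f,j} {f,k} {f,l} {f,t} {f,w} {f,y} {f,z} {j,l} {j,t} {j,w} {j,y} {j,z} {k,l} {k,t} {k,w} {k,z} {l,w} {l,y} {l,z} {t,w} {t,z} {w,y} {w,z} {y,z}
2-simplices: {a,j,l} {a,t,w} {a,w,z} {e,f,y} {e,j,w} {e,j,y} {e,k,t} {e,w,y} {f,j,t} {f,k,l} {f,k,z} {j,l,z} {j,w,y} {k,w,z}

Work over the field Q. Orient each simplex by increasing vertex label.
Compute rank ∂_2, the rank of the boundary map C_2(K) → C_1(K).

rank∂_2=13

n_0=10 n_1=37 n_2=14  [Q]
∂1: piv[af,aj,ak,al,at,aw,az,ef,ey] rk=9  ker:ej,ek,et,ew,fj,fk,fl,ft,fw,fy,fz,jl,jt,jw,jy,jz,kl,kt,kw,kz,lw,ly,lz,tw,tz,wy,wz,yz
∂2: piv[ajl,atw,awz,efy,ejw,ejy,ekt,ewy,fjt,fkl,fkz,jlz,kwz] rk=13  ker:jwy
rk∂_2=13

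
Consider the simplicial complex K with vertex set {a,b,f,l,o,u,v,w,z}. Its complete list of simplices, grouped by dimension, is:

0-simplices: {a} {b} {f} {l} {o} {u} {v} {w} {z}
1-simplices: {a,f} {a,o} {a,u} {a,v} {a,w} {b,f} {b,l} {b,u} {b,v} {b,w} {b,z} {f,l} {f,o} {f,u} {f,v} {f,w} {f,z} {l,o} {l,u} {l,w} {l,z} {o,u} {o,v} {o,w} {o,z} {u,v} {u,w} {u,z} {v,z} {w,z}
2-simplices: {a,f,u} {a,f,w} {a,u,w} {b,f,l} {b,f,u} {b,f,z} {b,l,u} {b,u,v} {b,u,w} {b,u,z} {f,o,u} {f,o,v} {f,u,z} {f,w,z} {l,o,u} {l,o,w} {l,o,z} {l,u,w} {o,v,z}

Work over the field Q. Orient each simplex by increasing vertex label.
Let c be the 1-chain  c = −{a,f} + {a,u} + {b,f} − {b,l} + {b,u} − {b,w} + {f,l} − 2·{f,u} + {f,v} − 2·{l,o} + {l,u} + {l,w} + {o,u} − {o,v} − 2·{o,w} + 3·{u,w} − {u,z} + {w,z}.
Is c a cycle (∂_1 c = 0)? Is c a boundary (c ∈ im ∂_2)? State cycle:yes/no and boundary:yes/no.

n_0=9 n_1=30 n_2=19  [Q]
∂1: piv[af,ao,au,av,aw,bf,bl,bz] rk=8  ker:bu,bv,bw,fl,fo,fu,fv,fw,fz,lo,lu,lw,lz,ou,ov,ow,oz,uv,uw,uz,vz,wz
∂2: piv[afu,afw,auw,bfl,bfu,bfz,blu,buv,buw,buz,fou,fov,fwz,lou,low,loz,luw,ovz] rk=18  ker:fuz
∂1c = 0
c vs im∂2: reduces to 0 ⇒ boundary

cycle:yes boundary:yes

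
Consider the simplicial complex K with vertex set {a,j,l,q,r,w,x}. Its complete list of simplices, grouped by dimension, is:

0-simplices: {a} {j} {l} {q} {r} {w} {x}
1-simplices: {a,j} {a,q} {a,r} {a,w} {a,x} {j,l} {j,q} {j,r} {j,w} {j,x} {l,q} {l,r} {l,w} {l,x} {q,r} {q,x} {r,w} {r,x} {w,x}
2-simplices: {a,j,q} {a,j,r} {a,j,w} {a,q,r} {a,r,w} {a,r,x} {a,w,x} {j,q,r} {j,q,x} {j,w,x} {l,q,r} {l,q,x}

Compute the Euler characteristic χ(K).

n_0=7 n_1=19 n_2=12
χ=+7−19+12=0

χ(K)=0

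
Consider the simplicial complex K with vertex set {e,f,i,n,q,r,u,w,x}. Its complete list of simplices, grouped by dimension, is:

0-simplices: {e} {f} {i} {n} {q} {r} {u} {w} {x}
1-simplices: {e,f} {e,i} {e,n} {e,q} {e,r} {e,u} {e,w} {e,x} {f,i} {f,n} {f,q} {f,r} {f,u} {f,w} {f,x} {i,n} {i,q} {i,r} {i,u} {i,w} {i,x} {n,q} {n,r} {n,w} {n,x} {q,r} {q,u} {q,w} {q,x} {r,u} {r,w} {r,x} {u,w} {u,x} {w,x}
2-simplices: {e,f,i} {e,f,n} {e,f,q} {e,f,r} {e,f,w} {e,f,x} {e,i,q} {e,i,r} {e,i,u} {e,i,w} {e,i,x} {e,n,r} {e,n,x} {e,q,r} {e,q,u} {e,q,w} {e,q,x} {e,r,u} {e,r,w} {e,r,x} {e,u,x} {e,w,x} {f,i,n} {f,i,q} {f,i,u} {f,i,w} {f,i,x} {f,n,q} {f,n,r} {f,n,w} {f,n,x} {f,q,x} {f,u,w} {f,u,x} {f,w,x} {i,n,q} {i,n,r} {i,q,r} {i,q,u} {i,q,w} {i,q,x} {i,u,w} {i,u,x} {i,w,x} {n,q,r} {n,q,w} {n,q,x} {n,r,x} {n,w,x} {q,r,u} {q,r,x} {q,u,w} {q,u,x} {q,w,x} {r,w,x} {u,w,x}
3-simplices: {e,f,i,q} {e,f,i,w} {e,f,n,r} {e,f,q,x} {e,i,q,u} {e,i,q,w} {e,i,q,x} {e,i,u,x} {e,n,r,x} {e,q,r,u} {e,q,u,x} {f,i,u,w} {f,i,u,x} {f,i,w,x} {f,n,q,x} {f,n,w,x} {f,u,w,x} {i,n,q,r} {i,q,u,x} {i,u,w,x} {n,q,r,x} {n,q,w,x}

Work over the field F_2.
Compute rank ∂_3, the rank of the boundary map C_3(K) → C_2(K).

rank∂_3=20

n_0=9 n_1=35 n_2=56 n_3=22  [Z2]
∂1: piv[ef,ei,en,eq,er,eu,ew,ex] rk=8  ker:fi,fn,fq,fr,fu,fw,fx,in,iq,ir,iu,iw,ix,nq,nr,nw,nx,qr,qu,qw,qx,ru,rw,rx,uw,ux,wx
∂2: piv[efi,efn,efq,efr,efw,efx,eiq,eir,eiu,eiw,eix,enr,enx,eqr,equ,eqw,eqx,eru,erw,erx,eux,ewx,fin,fiu,fnq,fnw,fuw] rk=27  ker:fiq,fiw,fix,fnr,fnx,fqx,fux,fwx,inq,inr,iqr,iqu,iqw,iqx,iuw,iux,iwx,nqr,nqw,nqx,nrx,nwx,qru,qrx,quw,qux,qwx,rwx,uwx
∂3: piv[efiq,efiw,efnr,efqx,eiqu,eiqw,eiqx,eiux,enrx,eqru,equx,fiuw,fiux,fiwx,fnqx,fnwx,fuwx,inqr,nqrx,nqwx] rk=20  ker:iqux,iuwx
rk∂_3=20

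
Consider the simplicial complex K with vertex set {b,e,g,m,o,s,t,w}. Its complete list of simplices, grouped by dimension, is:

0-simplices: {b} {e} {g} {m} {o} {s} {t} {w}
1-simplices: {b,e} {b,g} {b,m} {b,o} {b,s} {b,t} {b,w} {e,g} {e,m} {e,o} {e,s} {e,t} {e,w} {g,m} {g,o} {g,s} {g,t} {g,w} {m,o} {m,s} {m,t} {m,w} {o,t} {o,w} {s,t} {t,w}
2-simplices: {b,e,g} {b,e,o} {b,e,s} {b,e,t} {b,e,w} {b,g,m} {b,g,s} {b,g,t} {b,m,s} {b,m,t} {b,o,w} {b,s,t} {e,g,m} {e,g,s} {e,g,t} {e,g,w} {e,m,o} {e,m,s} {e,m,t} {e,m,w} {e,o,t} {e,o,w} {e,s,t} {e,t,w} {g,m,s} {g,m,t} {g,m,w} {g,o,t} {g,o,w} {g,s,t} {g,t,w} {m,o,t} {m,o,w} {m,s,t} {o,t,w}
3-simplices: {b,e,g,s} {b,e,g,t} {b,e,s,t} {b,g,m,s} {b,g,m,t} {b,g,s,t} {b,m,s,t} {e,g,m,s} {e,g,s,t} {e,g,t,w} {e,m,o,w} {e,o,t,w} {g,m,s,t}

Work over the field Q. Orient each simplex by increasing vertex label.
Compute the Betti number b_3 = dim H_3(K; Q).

b_3=2

n_0=8 n_1=26 n_2=35 n_3=13  [Q]
∂1: piv[be,bg,bm,bo,bs,bt,bw] rk=7  ker:eg,em,eo,es,et,ew,gm,go,gs,gt,gw,mo,ms,mt,mw,ot,ow,st,tw
∂2: piv[beg,beo,bes,bet,bew,bgm,bgs,bgt,bms,bmt,bow,bst,egm,egw,emo,emw,eot,etw,got] rk=19  ker:egs,egt,ems,emt,eow,est,gms,gmt,gmw,gow,gst,gtw,mot,mow,mst,otw
∂3: piv[begs,begt,best,bgms,bgmt,bgst,bmst,egms,egtw,emow,eotw] rk=11  ker:egst,gmst
b_3=(13−11)−0=2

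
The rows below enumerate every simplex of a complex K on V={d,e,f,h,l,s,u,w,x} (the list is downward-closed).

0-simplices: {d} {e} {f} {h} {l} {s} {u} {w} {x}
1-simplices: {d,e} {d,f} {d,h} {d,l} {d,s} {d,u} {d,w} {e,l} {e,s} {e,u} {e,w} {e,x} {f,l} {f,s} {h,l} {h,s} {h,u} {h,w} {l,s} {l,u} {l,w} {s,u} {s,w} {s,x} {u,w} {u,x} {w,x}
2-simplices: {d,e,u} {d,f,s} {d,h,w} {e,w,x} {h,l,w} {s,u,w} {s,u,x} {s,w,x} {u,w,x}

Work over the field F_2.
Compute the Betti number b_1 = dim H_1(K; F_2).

b_1=11

n_0=9 n_1=27 n_2=9  [Z2]
∂1: piv[de,df,dh,dl,ds,du,dw,ex] rk=8  ker:el,es,eu,ew,fl,fs,hl,hs,hu,hw,ls,lu,lw,su,sw,sx,uw,ux,wx
∂2: piv[deu,dfs,dhw,ewx,hlw,suw,sux,swx] rk=8  ker:uwx
b_1=(27−8)−8=11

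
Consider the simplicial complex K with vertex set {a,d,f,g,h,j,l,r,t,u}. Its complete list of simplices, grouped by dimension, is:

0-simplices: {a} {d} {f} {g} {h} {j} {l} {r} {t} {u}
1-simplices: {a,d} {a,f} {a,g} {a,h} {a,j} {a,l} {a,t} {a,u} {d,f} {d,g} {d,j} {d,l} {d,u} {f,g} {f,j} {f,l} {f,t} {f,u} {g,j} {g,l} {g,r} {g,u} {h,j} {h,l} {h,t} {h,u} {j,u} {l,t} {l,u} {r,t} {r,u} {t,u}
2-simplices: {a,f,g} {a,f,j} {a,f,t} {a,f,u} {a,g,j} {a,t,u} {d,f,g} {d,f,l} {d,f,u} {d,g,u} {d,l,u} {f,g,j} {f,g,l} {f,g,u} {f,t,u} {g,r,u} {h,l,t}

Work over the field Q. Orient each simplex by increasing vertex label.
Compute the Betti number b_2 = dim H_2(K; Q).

n_0=10 n_1=32 n_2=17  [Q]
∂1: piv[ad,af,ag,ah,aj,al,at,au,gr] rk=9  ker:df,dg,dj,dl,du,fg,fj,fl,ft,fu,gj,gl,gu,hj,hl,ht,hu,ju,lt,lu,rt,ru,tu
∂2: piv[afg,afj,aft,afu,agj,atu,dfg,dfl,dfu,dgu,dlu,fgl,gru,hlt] rk=14  ker:fgj,fgu,ftu
b_2=(17−14)−0=3

b_2=3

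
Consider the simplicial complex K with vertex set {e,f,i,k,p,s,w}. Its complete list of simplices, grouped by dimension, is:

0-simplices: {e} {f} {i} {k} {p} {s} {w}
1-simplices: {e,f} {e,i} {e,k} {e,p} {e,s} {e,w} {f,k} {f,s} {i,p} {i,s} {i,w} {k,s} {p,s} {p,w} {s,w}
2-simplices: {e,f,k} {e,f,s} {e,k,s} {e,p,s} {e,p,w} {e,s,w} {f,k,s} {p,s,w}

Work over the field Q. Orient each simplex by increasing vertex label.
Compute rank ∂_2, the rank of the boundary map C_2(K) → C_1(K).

n_0=7 n_1=15 n_2=8  [Q]
∂1: piv[ef,ei,ek,ep,es,ew] rk=6  ker:fk,fs,ip,is,iw,ks,ps,pw,sw
∂2: piv[efk,efs,eks,eps,epw,esw] rk=6  ker:fks,psw
rk∂_2=6

rank∂_2=6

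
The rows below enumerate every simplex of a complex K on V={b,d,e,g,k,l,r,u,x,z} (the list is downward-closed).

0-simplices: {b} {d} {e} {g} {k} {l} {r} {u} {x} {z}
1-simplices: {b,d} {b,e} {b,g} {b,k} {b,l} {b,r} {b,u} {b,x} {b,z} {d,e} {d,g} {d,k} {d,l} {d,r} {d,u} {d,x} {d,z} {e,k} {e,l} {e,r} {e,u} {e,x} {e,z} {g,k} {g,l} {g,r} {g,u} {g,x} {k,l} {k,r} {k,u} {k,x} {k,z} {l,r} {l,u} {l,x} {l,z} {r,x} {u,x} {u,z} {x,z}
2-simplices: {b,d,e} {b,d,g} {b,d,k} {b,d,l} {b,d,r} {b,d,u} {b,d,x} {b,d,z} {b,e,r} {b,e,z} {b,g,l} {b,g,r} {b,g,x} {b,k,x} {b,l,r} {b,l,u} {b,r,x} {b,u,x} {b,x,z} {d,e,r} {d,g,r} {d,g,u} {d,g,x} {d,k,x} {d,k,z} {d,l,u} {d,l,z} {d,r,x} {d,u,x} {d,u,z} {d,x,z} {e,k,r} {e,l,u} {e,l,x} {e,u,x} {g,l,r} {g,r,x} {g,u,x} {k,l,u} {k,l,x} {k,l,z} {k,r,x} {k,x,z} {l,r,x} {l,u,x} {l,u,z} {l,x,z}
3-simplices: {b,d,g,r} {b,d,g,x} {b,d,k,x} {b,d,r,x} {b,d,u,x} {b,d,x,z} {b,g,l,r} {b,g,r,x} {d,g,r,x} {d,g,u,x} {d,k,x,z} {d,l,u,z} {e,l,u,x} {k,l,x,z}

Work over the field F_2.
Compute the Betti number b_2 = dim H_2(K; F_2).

n_0=10 n_1=41 n_2=47 n_3=14  [Z2]
∂1: piv[bd,be,bg,bk,bl,br,bu,bx,bz] rk=9  ker:de,dg,dk,dl,dr,du,dx,dz,ek,el,er,eu,ex,ez,gk,gl,gr,gu,gx,kl,kr,ku,kx,kz,lr,lu,lx,lz,rx,ux,uz,xz
∂2: piv[bde,bdg,bdk,bdl,bdr,bdu,bdx,bdz,ber,bez,bgl,bgr,bgx,bkx,blr,blu,brx,bux,bxz,dgu,dkz,dlz,duz,ekr,elu,elx,eux,klu,klx,krx] rk=30  ker:der,dgr,dgx,dkx,dlu,drx,dux,dxz,glr,grx,gux,klz,kxz,lrx,lux,luz,lxz
∂3: piv[bdgr,bdgx,bdkx,bdrx,bdux,bdxz,bglr,bgrx,dgux,dkxz,dluz,elux,klxz] rk=13  ker:dgrx
b_2=(47−30)−13=4

b_2=4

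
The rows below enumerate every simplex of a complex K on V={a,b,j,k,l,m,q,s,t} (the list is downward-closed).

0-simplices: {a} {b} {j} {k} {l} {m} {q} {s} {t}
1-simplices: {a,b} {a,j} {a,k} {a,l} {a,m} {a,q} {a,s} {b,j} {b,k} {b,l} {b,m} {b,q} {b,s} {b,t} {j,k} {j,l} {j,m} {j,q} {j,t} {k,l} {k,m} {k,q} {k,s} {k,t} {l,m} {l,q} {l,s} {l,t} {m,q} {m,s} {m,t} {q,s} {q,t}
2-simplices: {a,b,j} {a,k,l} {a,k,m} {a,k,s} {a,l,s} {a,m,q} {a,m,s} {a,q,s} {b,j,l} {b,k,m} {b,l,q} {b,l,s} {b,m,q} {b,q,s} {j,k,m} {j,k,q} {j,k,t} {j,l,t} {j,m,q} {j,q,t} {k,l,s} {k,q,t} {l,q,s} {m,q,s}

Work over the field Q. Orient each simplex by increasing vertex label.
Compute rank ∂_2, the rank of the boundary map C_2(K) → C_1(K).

n_0=9 n_1=33 n_2=24  [Q]
∂1: piv[ab,aj,ak,al,am,aq,as,bt] rk=8  ker:bj,bk,bl,bm,bq,bs,jk,jl,jm,jq,jt,kl,km,kq,ks,kt,lm,lq,ls,lt,mq,ms,mt,qs,qt
∂2: piv[abj,akl,akm,aks,als,amq,ams,aqs,bjl,bkm,blq,bls,bmq,bqs,jkm,jkq,jkt,jlt,jmq,jqt] rk=20  ker:kls,kqt,lqs,mqs
rk∂_2=20

rank∂_2=20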